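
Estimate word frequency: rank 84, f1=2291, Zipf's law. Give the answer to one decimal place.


Zipf's law: f(r) = f(1) / r
f(1) = 2291
f(84) = 2291 / 84
= 27.3 occurrences


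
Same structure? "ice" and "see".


Pattern of "ice": [0, 1, 2]
Pattern of "see": [0, 1, 1]
Patterns do not match
Same pattern = No


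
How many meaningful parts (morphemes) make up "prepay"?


Word: "prepay"
Morphemes: pre- | pay
Each morpheme carries meaning
= 2 morphemes


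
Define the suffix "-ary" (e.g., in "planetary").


Suffix: -ary
Example: planetary (planet + -ary)
Meaning = relating to


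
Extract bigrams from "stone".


Word: "stone" (length 5)
Number of bigrams = 5 - 2 + 1 = 4
  Position 0: "st"
  Position 1: "to"
  Position 2: "on"
  Position 3: "ne"
Bigrams = "st", "to", "on", "ne"


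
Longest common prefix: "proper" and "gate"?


Word 1: "proper"
Word 2: "gate"
Comparing from start:
  Pos 0: 'p' != 'g' (stop)
LCP = "" (length 0)


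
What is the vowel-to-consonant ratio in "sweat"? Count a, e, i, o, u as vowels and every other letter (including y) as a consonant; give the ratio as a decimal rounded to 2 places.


Word: "sweat"
Vowels (a,e,i,o,u): 2
Consonants: 3
Ratio = 2/3
= 0.67


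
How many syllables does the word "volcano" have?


Word: "volcano"
Syllable breakdown: vol / ca / no
Counting: 3 parts
= 3 syllables


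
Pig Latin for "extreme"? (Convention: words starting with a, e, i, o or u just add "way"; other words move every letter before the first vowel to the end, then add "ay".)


Word: "extreme"
Starts with vowel → add 'way'
Pig Latin = "extremeway"


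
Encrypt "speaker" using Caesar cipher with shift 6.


Word: "speaker"
Shift: 6
Each letter → (letter + shift) mod 26:
  's' (18) + 6 = 24 → 'y'
  'p' (15) + 6 = 21 → 'v'
  'e' (4) + 6 = 10 → 'k'
  'a' (0) + 6 = 6 → 'g'
  'k' (10) + 6 = 16 → 'q'
  'e' (4) + 6 = 10 → 'k'
  'r' (17) + 6 = 23 → 'x'
Result = "yvkgqkx"


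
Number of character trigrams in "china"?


Word: "china" (length 5)
Number of 3-grams = length - 3 + 1 = 5 - 3 + 1
= 3


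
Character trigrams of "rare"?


Word: "rare" (length 4)
Number of trigrams = 4 - 3 + 1 = 2
  Position 0: "rar"
  Position 1: "are"
Trigrams = "rar", "are"


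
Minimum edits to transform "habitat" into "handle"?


Word 1: "habitat" (length 7)
Word 2: "handle" (length 6)
One optimal edit sequence (insert/delete/substitute each cost 1):
  1. keep 'h'
  2. keep 'a'
  3. delete 'b'  (+1)
  4. substitute 'i' -> 'n'  (+1)
  5. substitute 't' -> 'd'  (+1)
  6. substitute 'a' -> 'l'  (+1)
  7. substitute 't' -> 'e'  (+1)
Total edit operations: 5
Edit distance = 5


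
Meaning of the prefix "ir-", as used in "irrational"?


Prefix: ir-
Example: irrational = ir- + rational
Meaning = not


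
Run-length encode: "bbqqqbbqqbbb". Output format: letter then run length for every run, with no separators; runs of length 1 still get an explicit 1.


String: "bbqqqbbqqbbb"
Scanning for consecutive runs:
  'b' x 2
  'q' x 3
  'b' x 2
  'q' x 2
  'b' x 3
RLE = "b2q3b2q2b3"


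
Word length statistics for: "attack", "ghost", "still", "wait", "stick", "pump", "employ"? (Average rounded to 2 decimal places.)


Lengths: "attack"=6, "ghost"=5, "still"=5, "wait"=4, "stick"=5, "pump"=4, "employ"=6
Sum = 35, Count = 7
Average = 35/7 = 5.00
= avg=5.00, min=4, max=6


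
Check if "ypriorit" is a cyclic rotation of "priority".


Word: "priority", Candidate: "ypriorit"
Method: check if candidate is substring of word+word
"prioritypriority" contains "ypriorit"? Yes
Is rotation = Yes


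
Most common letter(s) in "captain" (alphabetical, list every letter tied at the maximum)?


Word: "captain"
Letter counts:
  'a': 2
  'c': 1
  'i': 1
  'n': 1
  'p': 1
  't': 1
Maximum count = 2
Most frequent = 'a' (2 times each)


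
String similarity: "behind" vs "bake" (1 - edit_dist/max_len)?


Word 1: "behind" (length 6)
Word 2: "bake" (length 4)
One optimal edit sequence:
  1. keep 'b'
  2. delete 'e'  (+1)
  3. delete 'h'  (+1)
  4. substitute 'i' -> 'a'  (+1)
  5. substitute 'n' -> 'k'  (+1)
  6. substitute 'd' -> 'e'  (+1)
Edit distance = 5
Max length = max(6, 4) = 6
Similarity = 1 - 5/6
= 0.1667


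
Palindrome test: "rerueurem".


Word: "rerueurem"
Reversed: "merueurer"
Forward == Backward? rerueurem != merueurer
Palindrome = No


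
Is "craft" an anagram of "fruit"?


Word 1: "fruit" → sorted: firtu
Word 2: "craft" → sorted: acfrt
Same letters? firtu != acfrt
Anagram = No


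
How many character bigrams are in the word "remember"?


Word: "remember" (length 8)
Number of 2-grams = length - 2 + 1 = 8 - 2 + 1
= 7


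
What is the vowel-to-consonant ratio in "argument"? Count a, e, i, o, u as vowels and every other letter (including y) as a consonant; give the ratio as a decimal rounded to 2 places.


Word: "argument"
Vowels (a,e,i,o,u): 3
Consonants: 5
Ratio = 3/5
= 0.60


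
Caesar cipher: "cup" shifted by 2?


Word: "cup"
Shift: 2
Each letter → (letter + shift) mod 26:
  'c' (2) + 2 = 4 → 'e'
  'u' (20) + 2 = 22 → 'w'
  'p' (15) + 2 = 17 → 'r'
Result = "ewr"


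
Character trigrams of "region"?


Word: "region" (length 6)
Number of trigrams = 6 - 3 + 1 = 4
  Position 0: "reg"
  Position 1: "egi"
  Position 2: "gio"
  Position 3: "ion"
Trigrams = "reg", "egi", "gio", "ion"


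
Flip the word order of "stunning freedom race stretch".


Original: "stunning freedom race stretch"
Words (1..n): stunning | freedom | race | stretch
Reversed (n..1): stretch | race | freedom | stunning
Result = "stretch race freedom stunning"


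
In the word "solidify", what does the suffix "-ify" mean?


Suffix: -ify
Example: solidify (solid + -ify)
Meaning = to make


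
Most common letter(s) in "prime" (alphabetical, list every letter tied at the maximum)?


Word: "prime"
Letter counts:
  'e': 1
  'i': 1
  'm': 1
  'p': 1
  'r': 1
Maximum count = 1
Most frequent = 'e', 'i', 'm', 'p', 'r' (1 time each)


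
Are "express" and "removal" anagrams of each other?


Word 1: "express" → sorted: eeprssx
Word 2: "removal" → sorted: aelmorv
Same letters? eeprssx != aelmorv
Anagram = No


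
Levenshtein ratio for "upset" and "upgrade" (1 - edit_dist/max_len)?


Word 1: "upset" (length 5)
Word 2: "upgrade" (length 7)
One optimal edit sequence:
  1. keep 'u'
  2. keep 'p'
  3. insert 'g'  (+1)
  4. insert 'r'  (+1)
  5. substitute 's' -> 'a'  (+1)
  6. substitute 'e' -> 'd'  (+1)
  7. substitute 't' -> 'e'  (+1)
Edit distance = 5
Max length = max(5, 7) = 7
Similarity = 1 - 5/7
= 0.2857


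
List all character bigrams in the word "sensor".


Word: "sensor" (length 6)
Number of bigrams = 6 - 2 + 1 = 5
  Position 0: "se"
  Position 1: "en"
  Position 2: "ns"
  Position 3: "so"
  Position 4: "or"
Bigrams = "se", "en", "ns", "so", "or"


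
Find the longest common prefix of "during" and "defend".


Word 1: "during"
Word 2: "defend"
Comparing from start:
  Pos 0: 'd' == 'd'
  Pos 1: 'u' != 'e' (stop)
LCP = "d" (length 1)


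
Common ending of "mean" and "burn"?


Word 1: "mean"
Word 2: "burn"
Comparing from end:
  Pos -1: 'n' == 'n'
  Pos -2: 'a' != 'r' (stop)
LCS = "n" (length 1)


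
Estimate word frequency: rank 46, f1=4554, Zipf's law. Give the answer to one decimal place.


Zipf's law: f(r) = f(1) / r
f(1) = 4554
f(46) = 4554 / 46
= 99.0 occurrences


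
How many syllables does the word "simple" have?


Word: "simple"
Syllable breakdown: sim · ple
Counting: 2 parts
= 2 syllables


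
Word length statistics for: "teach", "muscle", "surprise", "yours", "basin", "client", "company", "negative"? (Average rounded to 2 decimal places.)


Lengths: "teach"=5, "muscle"=6, "surprise"=8, "yours"=5, "basin"=5, "client"=6, "company"=7, "negative"=8
Sum = 50, Count = 8
Average = 50/8 = 6.25
= avg=6.25, min=5, max=8


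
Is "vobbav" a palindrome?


Word: "vobbav"
Reversed: "vabbov"
Forward == Backward? vobbav != vabbov
Palindrome = No


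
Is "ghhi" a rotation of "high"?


Word: "high", Candidate: "ghhi"
Method: check if candidate is substring of word+word
"highhigh" contains "ghhi"? Yes
Is rotation = Yes


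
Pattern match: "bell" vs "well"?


Pattern of "bell": [0, 1, 2, 2]
Pattern of "well": [0, 1, 2, 2]
Patterns match
Same pattern = Yes


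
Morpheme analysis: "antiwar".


Word: "antiwar"
Morphemes: anti- | war
Each morpheme carries meaning
= 2 morphemes


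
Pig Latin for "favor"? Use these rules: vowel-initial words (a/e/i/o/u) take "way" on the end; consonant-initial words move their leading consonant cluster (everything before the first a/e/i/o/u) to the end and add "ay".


Word: "favor"
Starts with consonant(s) → move to end, add 'ay'
Consonant cluster: "f"
Pig Latin = "avorfay"


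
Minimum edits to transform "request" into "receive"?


Word 1: "request" (length 7)
Word 2: "receive" (length 7)
One optimal edit sequence (insert/delete/substitute each cost 1):
  1. keep 'r'
  2. keep 'e'
  3. substitute 'q' -> 'c'  (+1)
  4. substitute 'u' -> 'e'  (+1)
  5. substitute 'e' -> 'i'  (+1)
  6. substitute 's' -> 'v'  (+1)
  7. substitute 't' -> 'e'  (+1)
Total edit operations: 5
Edit distance = 5


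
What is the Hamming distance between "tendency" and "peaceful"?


Comparing character by character (same length = 8):
  Pos 0: 't' vs 'p' !=
  Pos 1: 'e' vs 'e' =
  Pos 2: 'n' vs 'a' !=
  Pos 3: 'd' vs 'c' !=
  Pos 4: 'e' vs 'e' =
  Pos 5: 'n' vs 'f' !=
  Pos 6: 'c' vs 'u' !=
  Pos 7: 'y' vs 'l' !=
Hamming distance = 6


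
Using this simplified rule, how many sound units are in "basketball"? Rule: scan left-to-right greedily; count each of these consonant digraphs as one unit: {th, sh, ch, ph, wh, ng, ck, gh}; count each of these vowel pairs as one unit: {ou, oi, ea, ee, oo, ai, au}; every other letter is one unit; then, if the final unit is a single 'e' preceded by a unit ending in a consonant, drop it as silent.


Word: "basketball" (10 letters)
Left-to-right scan:
  1. 'b' (letter)
  2. 'a' (letter)
  3. 's' (letter)
  4. 'k' (letter)
  5. 'e' (letter)
  6. 't' (letter)
  7. 'b' (letter)
  8. 'a' (letter)
  9. 'l' (letter)
  10. 'l' (letter)
Units from scan: 10
Sound units = 10 units


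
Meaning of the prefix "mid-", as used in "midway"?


Prefix: mid-
Example: midway (mid- + way)
Meaning = middle


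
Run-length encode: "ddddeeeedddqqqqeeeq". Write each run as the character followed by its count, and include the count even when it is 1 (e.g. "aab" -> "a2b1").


String: "ddddeeeedddqqqqeeeq"
Scanning for consecutive runs:
  'd' x 4
  'e' x 4
  'd' x 3
  'q' x 4
  'e' x 3
  'q' x 1
RLE = "d4e4d3q4e3q1"


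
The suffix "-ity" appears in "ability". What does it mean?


Suffix: -ity
Example: ability (able + -ity, with a spelling change)
Meaning = quality of


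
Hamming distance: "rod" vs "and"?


Comparing character by character (same length = 3):
  Pos 0: 'r' vs 'a' !=
  Pos 1: 'o' vs 'n' !=
  Pos 2: 'd' vs 'd' =
Hamming distance = 2


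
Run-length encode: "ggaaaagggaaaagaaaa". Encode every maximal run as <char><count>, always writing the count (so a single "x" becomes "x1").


String: "ggaaaagggaaaagaaaa"
Scanning for consecutive runs:
  'g' x 2
  'a' x 4
  'g' x 3
  'a' x 4
  'g' x 1
  'a' x 4
RLE = "g2a4g3a4g1a4"


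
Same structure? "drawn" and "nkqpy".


Pattern of "drawn": [0, 1, 2, 3, 4]
Pattern of "nkqpy": [0, 1, 2, 3, 4]
Patterns match
Same pattern = Yes


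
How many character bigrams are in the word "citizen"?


Word: "citizen" (length 7)
Number of 2-grams = length - 2 + 1 = 7 - 2 + 1
= 6


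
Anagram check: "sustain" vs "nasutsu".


Word 1: "sustain" → sorted: ainsstu
Word 2: "nasutsu" → sorted: ansstuu
Same letters? ainsstu != ansstuu
Anagram = No


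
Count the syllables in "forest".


Word: "forest"
Syllable breakdown: for | est
Counting: 2 parts
= 2 syllables


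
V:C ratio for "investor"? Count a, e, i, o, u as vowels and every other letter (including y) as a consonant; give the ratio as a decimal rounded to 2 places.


Word: "investor"
Vowels (a,e,i,o,u): 3
Consonants: 5
Ratio = 3/5
= 0.60


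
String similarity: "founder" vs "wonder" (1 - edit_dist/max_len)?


Word 1: "founder" (length 7)
Word 2: "wonder" (length 6)
One optimal edit sequence:
  1. substitute 'f' -> 'w'  (+1)
  2. keep 'o'
  3. delete 'u'  (+1)
  4. keep 'n'
  5. keep 'd'
  6. keep 'e'
  7. keep 'r'
Edit distance = 2
Max length = max(7, 6) = 7
Similarity = 1 - 2/7
= 0.7143


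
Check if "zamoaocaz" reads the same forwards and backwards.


Word: "zamoaocaz"
Reversed: "zacoaomaz"
Forward == Backward? zamoaocaz != zacoaomaz
Palindrome = No


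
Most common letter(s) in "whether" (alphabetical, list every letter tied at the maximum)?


Word: "whether"
Letter counts:
  'e': 2
  'h': 2
  'r': 1
  't': 1
  'w': 1
Maximum count = 2
Most frequent = 'e', 'h' (2 times each)


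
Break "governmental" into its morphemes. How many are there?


Word: "governmental"
Morphemes: govern | -ment | -al
Each morpheme carries meaning
= 3 morphemes


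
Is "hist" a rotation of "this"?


Word: "this", Candidate: "hist"
Method: check if candidate is substring of word+word
"thisthis" contains "hist"? Yes
Is rotation = Yes


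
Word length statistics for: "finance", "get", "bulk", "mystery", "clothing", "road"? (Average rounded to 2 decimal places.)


Lengths: "finance"=7, "get"=3, "bulk"=4, "mystery"=7, "clothing"=8, "road"=4
Sum = 33, Count = 6
Average = 33/6 = 5.50
= avg=5.50, min=3, max=8


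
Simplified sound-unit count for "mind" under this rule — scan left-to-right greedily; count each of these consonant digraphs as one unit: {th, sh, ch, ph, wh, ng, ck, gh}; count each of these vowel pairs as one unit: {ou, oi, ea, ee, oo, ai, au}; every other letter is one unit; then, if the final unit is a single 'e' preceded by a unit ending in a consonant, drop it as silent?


Word: "mind" (4 letters)
Left-to-right scan:
  1. 'm' (letter)
  2. 'i' (letter)
  3. 'n' (letter)
  4. 'd' (letter)
Units from scan: 4
Sound units = 4 units


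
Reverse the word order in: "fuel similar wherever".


Original: "fuel similar wherever"
Words (1..n): fuel | similar | wherever
Reversed (n..1): wherever | similar | fuel
Result = "wherever similar fuel"


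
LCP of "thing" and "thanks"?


Word 1: "thing"
Word 2: "thanks"
Comparing from start:
  Pos 0: 't' == 't'
  Pos 1: 'h' == 'h'
  Pos 2: 'i' != 'a' (stop)
LCP = "th" (length 2)


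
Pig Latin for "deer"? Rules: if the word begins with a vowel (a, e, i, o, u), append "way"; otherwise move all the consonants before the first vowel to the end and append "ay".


Word: "deer"
Starts with consonant(s) → move to end, add 'ay'
Consonant cluster: "d"
Pig Latin = "eerday"


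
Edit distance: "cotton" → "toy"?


Word 1: "cotton" (length 6)
Word 2: "toy" (length 3)
One optimal edit sequence (insert/delete/substitute each cost 1):
  1. delete 'c'  (+1)
  2. delete 'o'  (+1)
  3. delete 't'  (+1)
  4. keep 't'
  5. keep 'o'
  6. substitute 'n' -> 'y'  (+1)
Total edit operations: 4
Edit distance = 4


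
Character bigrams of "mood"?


Word: "mood" (length 4)
Number of bigrams = 4 - 2 + 1 = 3
  Position 0: "mo"
  Position 1: "oo"
  Position 2: "od"
Bigrams = "mo", "oo", "od"


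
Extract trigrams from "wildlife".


Word: "wildlife" (length 8)
Number of trigrams = 8 - 3 + 1 = 6
  Position 0: "wil"
  Position 1: "ild"
  Position 2: "ldl"
  Position 3: "dli"
  Position 4: "lif"
  Position 5: "ife"
Trigrams = "wil", "ild", "ldl", "dli", "lif", "ife"


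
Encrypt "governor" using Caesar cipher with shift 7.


Word: "governor"
Shift: 7
Each letter → (letter + shift) mod 26:
  'g' (6) + 7 = 13 → 'n'
  'o' (14) + 7 = 21 → 'v'
  'v' (21) + 7 = 2 → 'c'
  'e' (4) + 7 = 11 → 'l'
  'r' (17) + 7 = 24 → 'y'
  'n' (13) + 7 = 20 → 'u'
  'o' (14) + 7 = 21 → 'v'
  'r' (17) + 7 = 24 → 'y'
Result = "nvclyuvy"


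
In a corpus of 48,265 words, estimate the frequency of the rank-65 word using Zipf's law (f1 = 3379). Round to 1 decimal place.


Zipf's law: f(r) = f(1) / r
f(1) = 3379
f(65) = 3379 / 65
= 52.0 occurrences


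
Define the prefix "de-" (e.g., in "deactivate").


Prefix: de-
As in: deactivate -> de- + activate
Meaning = remove / reverse


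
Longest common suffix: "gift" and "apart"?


Word 1: "gift"
Word 2: "apart"
Comparing from end:
  Pos -1: 't' == 't'
  Pos -2: 'f' != 'r' (stop)
LCS = "t" (length 1)


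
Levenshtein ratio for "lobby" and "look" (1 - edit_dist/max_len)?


Word 1: "lobby" (length 5)
Word 2: "look" (length 4)
One optimal edit sequence:
  1. keep 'l'
  2. keep 'o'
  3. delete 'b'  (+1)
  4. substitute 'b' -> 'o'  (+1)
  5. substitute 'y' -> 'k'  (+1)
Edit distance = 3
Max length = max(5, 4) = 5
Similarity = 1 - 3/5
= 0.4000


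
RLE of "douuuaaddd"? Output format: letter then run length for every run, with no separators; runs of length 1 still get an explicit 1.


String: "douuuaaddd"
Scanning for consecutive runs:
  'd' x 1
  'o' x 1
  'u' x 3
  'a' x 2
  'd' x 3
RLE = "d1o1u3a2d3"


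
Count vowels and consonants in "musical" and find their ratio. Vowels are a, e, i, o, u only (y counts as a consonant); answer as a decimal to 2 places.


Word: "musical"
Vowels (a,e,i,o,u): 3
Consonants: 4
Ratio = 3/4
= 0.75


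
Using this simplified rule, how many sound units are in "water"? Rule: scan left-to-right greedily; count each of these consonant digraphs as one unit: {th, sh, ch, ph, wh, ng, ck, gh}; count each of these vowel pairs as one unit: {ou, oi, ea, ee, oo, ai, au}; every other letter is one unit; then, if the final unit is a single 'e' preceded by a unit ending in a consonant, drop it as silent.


Word: "water" (5 letters)
Left-to-right scan:
  (1) 'w' (letter)
  (2) 'a' (letter)
  (3) 't' (letter)
  (4) 'e' (letter)
  (5) 'r' (letter)
Units from scan: 5
Sound units = 5 units


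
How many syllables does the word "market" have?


Word: "market"
Syllable breakdown: mar | ket
Counting: 2 parts
= 2 syllables


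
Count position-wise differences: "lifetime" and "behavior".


Comparing character by character (same length = 8):
  Pos 0: 'l' vs 'b' !=
  Pos 1: 'i' vs 'e' !=
  Pos 2: 'f' vs 'h' !=
  Pos 3: 'e' vs 'a' !=
  Pos 4: 't' vs 'v' !=
  Pos 5: 'i' vs 'i' =
  Pos 6: 'm' vs 'o' !=
  Pos 7: 'e' vs 'r' !=
Hamming distance = 7


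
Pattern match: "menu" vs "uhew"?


Pattern of "menu": [0, 1, 2, 3]
Pattern of "uhew": [0, 1, 2, 3]
Patterns match
Same pattern = Yes


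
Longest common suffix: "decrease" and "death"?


Word 1: "decrease"
Word 2: "death"
Comparing from end:
  Pos -1: 'e' != 'h' (stop)
LCS = "" (length 0)


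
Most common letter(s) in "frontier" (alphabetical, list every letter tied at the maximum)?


Word: "frontier"
Letter counts:
  'e': 1
  'f': 1
  'i': 1
  'n': 1
  'o': 1
  'r': 2
  't': 1
Maximum count = 2
Most frequent = 'r' (2 times each)


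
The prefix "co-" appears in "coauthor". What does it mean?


Prefix: co-
As in: coauthor -> co- + author
Meaning = together


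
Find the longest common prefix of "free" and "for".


Word 1: "free"
Word 2: "for"
Comparing from start:
  Pos 0: 'f' == 'f'
  Pos 1: 'r' != 'o' (stop)
LCP = "f" (length 1)


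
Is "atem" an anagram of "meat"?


Word 1: "meat" → sorted: aemt
Word 2: "atem" → sorted: aemt
Same letters? aemt == aemt
Anagram = Yes


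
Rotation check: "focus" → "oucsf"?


Word: "focus", Candidate: "oucsf"
Method: check if candidate is substring of word+word
"focusfocus" contains "oucsf"? No
Is rotation = No


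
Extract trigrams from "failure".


Word: "failure" (length 7)
Number of trigrams = 7 - 3 + 1 = 5
  Position 0: "fai"
  Position 1: "ail"
  Position 2: "ilu"
  Position 3: "lur"
  Position 4: "ure"
Trigrams = "fai", "ail", "ilu", "lur", "ure"


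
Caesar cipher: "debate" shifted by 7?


Word: "debate"
Shift: 7
Each letter → (letter + shift) mod 26:
  'd' (3) + 7 = 10 → 'k'
  'e' (4) + 7 = 11 → 'l'
  'b' (1) + 7 = 8 → 'i'
  'a' (0) + 7 = 7 → 'h'
  't' (19) + 7 = 0 → 'a'
  'e' (4) + 7 = 11 → 'l'
Result = "klihal"


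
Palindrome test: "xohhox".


Word: "xohhox"
Reversed: "xohhox"
Forward == Backward? xohhox == xohhox
Palindrome = Yes


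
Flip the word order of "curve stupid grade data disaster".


Original: "curve stupid grade data disaster"
Words (1..n): curve | stupid | grade | data | disaster
Reversed (n..1): disaster | data | grade | stupid | curve
Result = "disaster data grade stupid curve"


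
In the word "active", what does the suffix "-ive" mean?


Suffix: -ive
Example: active = act + -ive
Meaning = tending to


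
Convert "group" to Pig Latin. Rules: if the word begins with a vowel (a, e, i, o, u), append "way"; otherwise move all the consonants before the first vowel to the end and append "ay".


Word: "group"
Starts with consonant(s) → move to end, add 'ay'
Consonant cluster: "gr"
Pig Latin = "oupgray"


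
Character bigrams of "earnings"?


Word: "earnings" (length 8)
Number of bigrams = 8 - 2 + 1 = 7
  Position 0: "ea"
  Position 1: "ar"
  Position 2: "rn"
  Position 3: "ni"
  Position 4: "in"
  Position 5: "ng"
  Position 6: "gs"
Bigrams = "ea", "ar", "rn", "ni", "in", "ng", "gs"


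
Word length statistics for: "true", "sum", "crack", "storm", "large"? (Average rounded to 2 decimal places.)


Lengths: "true"=4, "sum"=3, "crack"=5, "storm"=5, "large"=5
Sum = 22, Count = 5
Average = 22/5 = 4.40
= avg=4.40, min=3, max=5


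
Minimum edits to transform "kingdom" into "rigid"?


Word 1: "kingdom" (length 7)
Word 2: "rigid" (length 5)
One optimal edit sequence (insert/delete/substitute each cost 1):
  1. substitute 'k' -> 'r'  (+1)
  2. keep 'i'
  3. delete 'n'  (+1)
  4. keep 'g'
  5. delete 'd'  (+1)
  6. substitute 'o' -> 'i'  (+1)
  7. substitute 'm' -> 'd'  (+1)
Total edit operations: 5
Edit distance = 5


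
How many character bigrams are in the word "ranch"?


Word: "ranch" (length 5)
Number of 2-grams = length - 2 + 1 = 5 - 2 + 1
= 4


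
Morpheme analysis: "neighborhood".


Word: "neighborhood"
Morphemes: neighbor | -hood
Each morpheme carries meaning
= 2 morphemes


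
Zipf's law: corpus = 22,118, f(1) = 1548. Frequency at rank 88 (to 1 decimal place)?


Zipf's law: f(r) = f(1) / r
f(1) = 1548
f(88) = 1548 / 88
= 17.6 occurrences


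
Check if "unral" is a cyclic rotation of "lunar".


Word: "lunar", Candidate: "unral"
Method: check if candidate is substring of word+word
"lunarlunar" contains "unral"? No
Is rotation = No


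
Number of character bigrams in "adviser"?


Word: "adviser" (length 7)
Number of 2-grams = length - 2 + 1 = 7 - 2 + 1
= 6


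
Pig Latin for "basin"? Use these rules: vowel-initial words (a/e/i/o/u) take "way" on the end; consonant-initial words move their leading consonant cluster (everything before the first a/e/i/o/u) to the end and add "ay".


Word: "basin"
Starts with consonant(s) → move to end, add 'ay'
Consonant cluster: "b"
Pig Latin = "asinbay"


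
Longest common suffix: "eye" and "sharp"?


Word 1: "eye"
Word 2: "sharp"
Comparing from end:
  Pos -1: 'e' != 'p' (stop)
LCS = "" (length 0)


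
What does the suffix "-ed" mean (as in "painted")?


Suffix: -ed
Example: painted = paint + -ed
Meaning = past tense


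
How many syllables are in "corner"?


Word: "corner"
Syllable breakdown: cor-ner
Counting: 2 parts
= 2 syllables


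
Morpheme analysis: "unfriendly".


Word: "unfriendly"
Morphemes: un- | friend | -ly
Each morpheme carries meaning
= 3 morphemes


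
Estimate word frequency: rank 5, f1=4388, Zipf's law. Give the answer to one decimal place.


Zipf's law: f(r) = f(1) / r
f(1) = 4388
f(5) = 4388 / 5
= 877.6 occurrences


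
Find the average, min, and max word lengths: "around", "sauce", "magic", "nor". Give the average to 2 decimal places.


Lengths: "around"=6, "sauce"=5, "magic"=5, "nor"=3
Sum = 19, Count = 4
Average = 19/4 = 4.75
= avg=4.75, min=3, max=6


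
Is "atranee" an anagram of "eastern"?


Word 1: "eastern" → sorted: aeenrst
Word 2: "atranee" → sorted: aaeenrt
Same letters? aeenrst != aaeenrt
Anagram = No


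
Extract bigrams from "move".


Word: "move" (length 4)
Number of bigrams = 4 - 2 + 1 = 3
  Position 0: "mo"
  Position 1: "ov"
  Position 2: "ve"
Bigrams = "mo", "ov", "ve"


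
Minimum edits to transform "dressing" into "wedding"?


Word 1: "dressing" (length 8)
Word 2: "wedding" (length 7)
One optimal edit sequence (insert/delete/substitute each cost 1):
  1. delete 'd'  (+1)
  2. substitute 'r' -> 'w'  (+1)
  3. keep 'e'
  4. substitute 's' -> 'd'  (+1)
  5. substitute 's' -> 'd'  (+1)
  6. keep 'i'
  7. keep 'n'
  8. keep 'g'
Total edit operations: 4
Edit distance = 4


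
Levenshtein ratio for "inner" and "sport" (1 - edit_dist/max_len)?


Word 1: "inner" (length 5)
Word 2: "sport" (length 5)
One optimal edit sequence:
  1. substitute 'i' -> 's'  (+1)
  2. substitute 'n' -> 'p'  (+1)
  3. substitute 'n' -> 'o'  (+1)
  4. substitute 'e' -> 'r'  (+1)
  5. substitute 'r' -> 't'  (+1)
Edit distance = 5
Max length = max(5, 5) = 5
Similarity = 1 - 5/5
= 0.0000


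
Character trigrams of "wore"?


Word: "wore" (length 4)
Number of trigrams = 4 - 3 + 1 = 2
  Position 0: "wor"
  Position 1: "ore"
Trigrams = "wor", "ore"


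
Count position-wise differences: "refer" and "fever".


Comparing character by character (same length = 5):
  Pos 0: 'r' vs 'f' !=
  Pos 1: 'e' vs 'e' =
  Pos 2: 'f' vs 'v' !=
  Pos 3: 'e' vs 'e' =
  Pos 4: 'r' vs 'r' =
Hamming distance = 2


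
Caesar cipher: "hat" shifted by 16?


Word: "hat"
Shift: 16
Each letter → (letter + shift) mod 26:
  'h' (7) + 16 = 23 → 'x'
  'a' (0) + 16 = 16 → 'q'
  't' (19) + 16 = 9 → 'j'
Result = "xqj"


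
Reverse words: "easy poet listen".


Original: "easy poet listen"
Words (1..n): easy | poet | listen
Reversed (n..1): listen | poet | easy
Result = "listen poet easy"


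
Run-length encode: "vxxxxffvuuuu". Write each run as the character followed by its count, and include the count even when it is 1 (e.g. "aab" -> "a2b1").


String: "vxxxxffvuuuu"
Scanning for consecutive runs:
  'v' x 1
  'x' x 4
  'f' x 2
  'v' x 1
  'u' x 4
RLE = "v1x4f2v1u4"


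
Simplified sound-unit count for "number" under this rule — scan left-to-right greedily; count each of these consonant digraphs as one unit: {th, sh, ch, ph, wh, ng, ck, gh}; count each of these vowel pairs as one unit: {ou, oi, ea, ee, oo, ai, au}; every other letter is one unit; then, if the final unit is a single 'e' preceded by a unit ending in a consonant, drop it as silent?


Word: "number" (6 letters)
Left-to-right scan:
  [1] 'n' (letter)
  [2] 'u' (letter)
  [3] 'm' (letter)
  [4] 'b' (letter)
  [5] 'e' (letter)
  [6] 'r' (letter)
Units from scan: 6
Sound units = 6 units


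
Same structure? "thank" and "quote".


Pattern of "thank": [0, 1, 2, 3, 4]
Pattern of "quote": [0, 1, 2, 3, 4]
Patterns match
Same pattern = Yes


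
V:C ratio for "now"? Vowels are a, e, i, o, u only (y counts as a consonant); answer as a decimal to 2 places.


Word: "now"
Vowels (a,e,i,o,u): 1
Consonants: 2
Ratio = 1/2
= 0.50


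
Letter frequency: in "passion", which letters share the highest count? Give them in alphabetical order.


Word: "passion"
Letter counts:
  'a': 1
  'i': 1
  'n': 1
  'o': 1
  'p': 1
  's': 2
Maximum count = 2
Most frequent = 's' (2 times each)


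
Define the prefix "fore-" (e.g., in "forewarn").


Prefix: fore-
As in: forewarn -> fore- + warn
Meaning = before


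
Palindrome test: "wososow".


Word: "wososow"
Reversed: "wososow"
Forward == Backward? wososow == wososow
Palindrome = Yes


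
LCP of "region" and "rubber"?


Word 1: "region"
Word 2: "rubber"
Comparing from start:
  Pos 0: 'r' == 'r'
  Pos 1: 'e' != 'u' (stop)
LCP = "r" (length 1)


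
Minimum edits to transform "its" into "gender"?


Word 1: "its" (length 3)
Word 2: "gender" (length 6)
One optimal edit sequence (insert/delete/substitute each cost 1):
  1. insert 'g'  (+1)
  2. insert 'e'  (+1)
  3. insert 'n'  (+1)
  4. substitute 'i' -> 'd'  (+1)
  5. substitute 't' -> 'e'  (+1)
  6. substitute 's' -> 'r'  (+1)
Total edit operations: 6
Edit distance = 6


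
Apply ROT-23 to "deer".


Word: "deer"
Shift: 23
Each letter → (letter + shift) mod 26:
  'd' (3) + 23 = 0 → 'a'
  'e' (4) + 23 = 1 → 'b'
  'e' (4) + 23 = 1 → 'b'
  'r' (17) + 23 = 14 → 'o'
Result = "abbo"


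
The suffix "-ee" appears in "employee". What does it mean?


Suffix: -ee
Example: employee (employ + -ee)
Meaning = one who receives


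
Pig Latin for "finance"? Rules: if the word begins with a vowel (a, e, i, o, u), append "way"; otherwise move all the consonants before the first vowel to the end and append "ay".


Word: "finance"
Starts with consonant(s) → move to end, add 'ay'
Consonant cluster: "f"
Pig Latin = "inancefay"


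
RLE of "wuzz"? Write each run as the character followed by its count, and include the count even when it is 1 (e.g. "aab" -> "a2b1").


String: "wuzz"
Scanning for consecutive runs:
  'w' x 1
  'u' x 1
  'z' x 2
RLE = "w1u1z2"


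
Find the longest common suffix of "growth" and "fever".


Word 1: "growth"
Word 2: "fever"
Comparing from end:
  Pos -1: 'h' != 'r' (stop)
LCS = "" (length 0)


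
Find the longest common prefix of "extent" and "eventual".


Word 1: "extent"
Word 2: "eventual"
Comparing from start:
  Pos 0: 'e' == 'e'
  Pos 1: 'x' != 'v' (stop)
LCP = "e" (length 1)


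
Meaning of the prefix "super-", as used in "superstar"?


Prefix: super-
Example: superstar (super- + star)
Meaning = above / beyond


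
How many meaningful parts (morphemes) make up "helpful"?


Word: "helpful"
Morphemes: help | -ful
Each morpheme carries meaning
= 2 morphemes


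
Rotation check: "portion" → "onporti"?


Word: "portion", Candidate: "onporti"
Method: check if candidate is substring of word+word
"portionportion" contains "onporti"? Yes
Is rotation = Yes


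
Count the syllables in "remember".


Word: "remember"
Syllable breakdown: re | mem | ber
Counting: 3 parts
= 3 syllables


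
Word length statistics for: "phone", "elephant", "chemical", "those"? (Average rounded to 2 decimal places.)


Lengths: "phone"=5, "elephant"=8, "chemical"=8, "those"=5
Sum = 26, Count = 4
Average = 26/4 = 6.50
= avg=6.50, min=5, max=8


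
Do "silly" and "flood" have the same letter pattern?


Pattern of "silly": [0, 1, 2, 2, 3]
Pattern of "flood": [0, 1, 2, 2, 3]
Patterns match
Same pattern = Yes


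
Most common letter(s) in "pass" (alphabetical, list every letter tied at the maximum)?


Word: "pass"
Letter counts:
  'a': 1
  'p': 1
  's': 2
Maximum count = 2
Most frequent = 's' (2 times each)


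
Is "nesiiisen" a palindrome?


Word: "nesiiisen"
Reversed: "nesiiisen"
Forward == Backward? nesiiisen == nesiiisen
Palindrome = Yes


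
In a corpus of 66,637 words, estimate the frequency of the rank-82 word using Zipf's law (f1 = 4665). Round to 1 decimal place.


Zipf's law: f(r) = f(1) / r
f(1) = 4665
f(82) = 4665 / 82
= 56.9 occurrences


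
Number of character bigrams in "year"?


Word: "year" (length 4)
Number of 2-grams = length - 2 + 1 = 4 - 2 + 1
= 3


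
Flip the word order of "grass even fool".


Original: "grass even fool"
Words (1..n): grass | even | fool
Reversed (n..1): fool | even | grass
Result = "fool even grass"


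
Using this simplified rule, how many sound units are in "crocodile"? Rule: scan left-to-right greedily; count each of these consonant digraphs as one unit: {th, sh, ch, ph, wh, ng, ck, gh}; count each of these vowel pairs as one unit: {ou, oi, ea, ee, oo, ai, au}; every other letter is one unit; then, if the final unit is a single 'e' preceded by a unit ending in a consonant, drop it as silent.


Word: "crocodile" (9 letters)
Left-to-right scan:
  (1) 'c' (letter)
  (2) 'r' (letter)
  (3) 'o' (letter)
  (4) 'c' (letter)
  (5) 'o' (letter)
  (6) 'd' (letter)
  (7) 'i' (letter)
  (8) 'l' (letter)
  (9) 'e' (letter)
Units from scan: 9
Final unit is 'e' after a consonant -> drop as silent (-1)
Sound units = 8 units


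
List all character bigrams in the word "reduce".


Word: "reduce" (length 6)
Number of bigrams = 6 - 2 + 1 = 5
  Position 0: "re"
  Position 1: "ed"
  Position 2: "du"
  Position 3: "uc"
  Position 4: "ce"
Bigrams = "re", "ed", "du", "uc", "ce"


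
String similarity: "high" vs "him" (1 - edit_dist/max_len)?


Word 1: "high" (length 4)
Word 2: "him" (length 3)
One optimal edit sequence:
  1. keep 'h'
  2. keep 'i'
  3. delete 'g'  (+1)
  4. substitute 'h' -> 'm'  (+1)
Edit distance = 2
Max length = max(4, 3) = 4
Similarity = 1 - 2/4
= 0.5000


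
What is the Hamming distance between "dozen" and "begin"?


Comparing character by character (same length = 5):
  Pos 0: 'd' vs 'b' !=
  Pos 1: 'o' vs 'e' !=
  Pos 2: 'z' vs 'g' !=
  Pos 3: 'e' vs 'i' !=
  Pos 4: 'n' vs 'n' =
Hamming distance = 4


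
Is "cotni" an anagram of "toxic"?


Word 1: "toxic" → sorted: ciotx
Word 2: "cotni" → sorted: cinot
Same letters? ciotx != cinot
Anagram = No


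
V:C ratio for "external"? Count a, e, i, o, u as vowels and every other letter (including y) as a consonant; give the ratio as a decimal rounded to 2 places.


Word: "external"
Vowels (a,e,i,o,u): 3
Consonants: 5
Ratio = 3/5
= 0.60


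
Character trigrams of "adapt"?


Word: "adapt" (length 5)
Number of trigrams = 5 - 3 + 1 = 3
  Position 0: "ada"
  Position 1: "dap"
  Position 2: "apt"
Trigrams = "ada", "dap", "apt"


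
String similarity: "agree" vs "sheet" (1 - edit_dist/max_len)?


Word 1: "agree" (length 5)
Word 2: "sheet" (length 5)
One optimal edit sequence:
  1. substitute 'a' -> 's'  (+1)
  2. substitute 'g' -> 'h'  (+1)
  3. substitute 'r' -> 'e'  (+1)
  4. keep 'e'
  5. substitute 'e' -> 't'  (+1)
Edit distance = 4
Max length = max(5, 5) = 5
Similarity = 1 - 4/5
= 0.2000


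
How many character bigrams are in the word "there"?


Word: "there" (length 5)
Number of 2-grams = length - 2 + 1 = 5 - 2 + 1
= 4


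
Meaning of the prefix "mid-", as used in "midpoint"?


Prefix: mid-
Example: midpoint = mid- + point
Meaning = middle


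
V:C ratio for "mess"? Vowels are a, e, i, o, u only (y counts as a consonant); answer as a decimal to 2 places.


Word: "mess"
Vowels (a,e,i,o,u): 1
Consonants: 3
Ratio = 1/3
= 0.33


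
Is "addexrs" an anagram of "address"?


Word 1: "address" → sorted: adderss
Word 2: "addexrs" → sorted: addersx
Same letters? adderss != addersx
Anagram = No


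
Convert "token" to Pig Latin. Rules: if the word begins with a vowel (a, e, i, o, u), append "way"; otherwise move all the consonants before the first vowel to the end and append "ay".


Word: "token"
Starts with consonant(s) → move to end, add 'ay'
Consonant cluster: "t"
Pig Latin = "okentay"


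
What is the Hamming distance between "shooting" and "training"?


Comparing character by character (same length = 8):
  Pos 0: 's' vs 't' !=
  Pos 1: 'h' vs 'r' !=
  Pos 2: 'o' vs 'a' !=
  Pos 3: 'o' vs 'i' !=
  Pos 4: 't' vs 'n' !=
  Pos 5: 'i' vs 'i' =
  Pos 6: 'n' vs 'n' =
  Pos 7: 'g' vs 'g' =
Hamming distance = 5


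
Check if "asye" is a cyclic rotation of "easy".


Word: "easy", Candidate: "asye"
Method: check if candidate is substring of word+word
"easyeasy" contains "asye"? Yes
Is rotation = Yes


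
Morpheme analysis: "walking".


Word: "walking"
Morphemes: walk | -ing
Each morpheme carries meaning
= 2 morphemes


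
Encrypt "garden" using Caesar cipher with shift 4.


Word: "garden"
Shift: 4
Each letter → (letter + shift) mod 26:
  'g' (6) + 4 = 10 → 'k'
  'a' (0) + 4 = 4 → 'e'
  'r' (17) + 4 = 21 → 'v'
  'd' (3) + 4 = 7 → 'h'
  'e' (4) + 4 = 8 → 'i'
  'n' (13) + 4 = 17 → 'r'
Result = "kevhir"


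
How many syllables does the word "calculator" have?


Word: "calculator"
Syllable breakdown: cal-cu-la-tor
Counting: 4 parts
= 4 syllables


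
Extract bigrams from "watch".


Word: "watch" (length 5)
Number of bigrams = 5 - 2 + 1 = 4
  Position 0: "wa"
  Position 1: "at"
  Position 2: "tc"
  Position 3: "ch"
Bigrams = "wa", "at", "tc", "ch"


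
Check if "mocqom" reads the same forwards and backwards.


Word: "mocqom"
Reversed: "moqcom"
Forward == Backward? mocqom != moqcom
Palindrome = No


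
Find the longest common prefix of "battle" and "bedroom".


Word 1: "battle"
Word 2: "bedroom"
Comparing from start:
  Pos 0: 'b' == 'b'
  Pos 1: 'a' != 'e' (stop)
LCP = "b" (length 1)


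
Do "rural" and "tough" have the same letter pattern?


Pattern of "rural": [0, 1, 0, 2, 3]
Pattern of "tough": [0, 1, 2, 3, 4]
Patterns do not match
Same pattern = No


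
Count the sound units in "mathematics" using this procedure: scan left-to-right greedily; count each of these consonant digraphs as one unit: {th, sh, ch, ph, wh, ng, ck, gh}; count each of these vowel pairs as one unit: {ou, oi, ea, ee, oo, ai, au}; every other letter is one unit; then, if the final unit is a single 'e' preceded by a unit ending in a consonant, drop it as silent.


Word: "mathematics" (11 letters)
Left-to-right scan:
  (1) 'm' (letter)
  (2) 'a' (letter)
  (3) 'th' (digraph)
  (4) 'e' (letter)
  (5) 'm' (letter)
  (6) 'a' (letter)
  (7) 't' (letter)
  (8) 'i' (letter)
  (9) 'c' (letter)
  (10) 's' (letter)
Units from scan: 10
Sound units = 10 units


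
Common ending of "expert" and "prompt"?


Word 1: "expert"
Word 2: "prompt"
Comparing from end:
  Pos -1: 't' == 't'
  Pos -2: 'r' != 'p' (stop)
LCS = "t" (length 1)


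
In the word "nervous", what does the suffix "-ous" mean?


Suffix: -ous
Example: nervous (nerve + -ous, with a spelling change)
Meaning = having quality of


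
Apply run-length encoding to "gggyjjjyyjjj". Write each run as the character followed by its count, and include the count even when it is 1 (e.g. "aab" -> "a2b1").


String: "gggyjjjyyjjj"
Scanning for consecutive runs:
  'g' x 3
  'y' x 1
  'j' x 3
  'y' x 2
  'j' x 3
RLE = "g3y1j3y2j3"


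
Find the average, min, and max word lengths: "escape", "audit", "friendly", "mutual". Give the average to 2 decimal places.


Lengths: "escape"=6, "audit"=5, "friendly"=8, "mutual"=6
Sum = 25, Count = 4
Average = 25/4 = 6.25
= avg=6.25, min=5, max=8


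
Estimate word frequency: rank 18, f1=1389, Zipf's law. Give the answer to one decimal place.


Zipf's law: f(r) = f(1) / r
f(1) = 1389
f(18) = 1389 / 18
= 77.2 occurrences


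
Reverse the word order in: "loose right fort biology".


Original: "loose right fort biology"
Words (1..n): loose | right | fort | biology
Reversed (n..1): biology | fort | right | loose
Result = "biology fort right loose"


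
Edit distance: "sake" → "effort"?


Word 1: "sake" (length 4)
Word 2: "effort" (length 6)
One optimal edit sequence (insert/delete/substitute each cost 1):
  1. insert 'e'  (+1)
  2. insert 'f'  (+1)
  3. substitute 's' -> 'f'  (+1)
  4. substitute 'a' -> 'o'  (+1)
  5. substitute 'k' -> 'r'  (+1)
  6. substitute 'e' -> 't'  (+1)
Total edit operations: 6
Edit distance = 6


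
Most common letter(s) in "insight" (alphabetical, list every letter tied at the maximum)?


Word: "insight"
Letter counts:
  'g': 1
  'h': 1
  'i': 2
  'n': 1
  's': 1
  't': 1
Maximum count = 2
Most frequent = 'i' (2 times each)


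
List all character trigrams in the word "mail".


Word: "mail" (length 4)
Number of trigrams = 4 - 3 + 1 = 2
  Position 0: "mai"
  Position 1: "ail"
Trigrams = "mai", "ail"
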